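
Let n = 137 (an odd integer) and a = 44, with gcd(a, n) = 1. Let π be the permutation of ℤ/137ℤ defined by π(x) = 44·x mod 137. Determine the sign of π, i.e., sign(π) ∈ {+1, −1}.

Orbit of 98 under x↦44x: [98, 65, 120, 74, 105, 99, 109]… (length divides ord_137(44)).
Decompose π into cycles: lengths [68, 68, 1] (3 cycles, including the fixed point 0).
n − c = 137 − 3 = 134; sign = (−1)^134 = +1.
Check: (44/137) = +1 by Zolotarev.

+1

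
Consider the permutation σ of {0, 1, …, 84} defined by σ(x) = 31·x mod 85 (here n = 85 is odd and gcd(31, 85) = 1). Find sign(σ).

Start at x=31: 31 → 26 → 41 → 81 → 46 → 66 → 6 → … (one orbit).
π_31 has 10 disjoint cycles with lengths [16, 16, 16, 16, 16, 1, 1, 1, 1, 1] on {0,…,84}.
Σ(ℓ_i−1) = 85−10 = 75; sign = (−1)^75 = -1.
Zolotarev: (31|85) = -1, matching the cycle-count sign.

-1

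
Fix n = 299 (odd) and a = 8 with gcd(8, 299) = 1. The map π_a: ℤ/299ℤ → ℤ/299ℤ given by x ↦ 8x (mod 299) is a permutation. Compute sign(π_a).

Trace 118: π^k(118) = [118, 47, 77, 18, 144, 255, 246] for k=0..6.
The orbit structure of x ↦ 8x mod 299: 12 orbits of sizes [44, 44, 44, 44, 44, 44, 11, 11, 4, 4, 4, 1].
n − c = 299 − 12 = 287; sign = (−1)^287 = -1.
Check: (8/299) = -1 by Zolotarev.

-1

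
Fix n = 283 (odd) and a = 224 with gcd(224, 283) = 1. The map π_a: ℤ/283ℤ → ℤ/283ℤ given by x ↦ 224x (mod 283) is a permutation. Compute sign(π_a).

Orbit of 252 under x↦224x: [252, 131, 195, 98, 161, 123, 101]… (length divides ord_283(224)).
2 cycles of lengths [282, 1].
2 cycles on 283: each ℓ→(−1)^(ℓ−1), product (−1)^281 = -1.
Check: (224/283) = -1 by Zolotarev.

-1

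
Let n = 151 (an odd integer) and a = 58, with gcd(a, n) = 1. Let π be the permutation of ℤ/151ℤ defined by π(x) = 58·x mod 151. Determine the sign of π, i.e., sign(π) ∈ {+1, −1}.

Orbit of 136 under x↦58x: [136, 36, 125, 2, 116, 84, 40]… (length divides ord_151(58)).
Decompose π into cycles: lengths [75, 75, 1] (3 cycles, including the fixed point 0).
3 cycles on 151: each ℓ→(−1)^(ℓ−1), product (−1)^148 = +1.

+1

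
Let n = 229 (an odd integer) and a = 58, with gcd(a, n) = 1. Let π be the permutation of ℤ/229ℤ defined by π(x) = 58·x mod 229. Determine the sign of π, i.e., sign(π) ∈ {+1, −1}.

+1

Orbit of 225 under x↦58x: [225, 226, 55, 213, 217, 220, 165]… (length divides ord_229(58)).
Decompose π into cycles: lengths [114, 114, 1] (3 cycles, including the fixed point 0).
229 − 3 = 226 transpositions; sign(π) = (−1)^226 = +1.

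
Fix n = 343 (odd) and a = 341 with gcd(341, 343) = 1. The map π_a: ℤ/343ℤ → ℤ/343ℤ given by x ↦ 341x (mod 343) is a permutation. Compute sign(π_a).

Start at x=121: 121 → 101 → 141 → 61 → 221 → 244 → 198 → … (one orbit).
Cycle type of π: 294 + 42 + 6 + 1; total 4 cycles.
4 cycles on 343: each ℓ→(−1)^(ℓ−1), product (−1)^339 = -1.
The Jacobi symbol (341|343) = -1 (Zolotarev) agrees.

-1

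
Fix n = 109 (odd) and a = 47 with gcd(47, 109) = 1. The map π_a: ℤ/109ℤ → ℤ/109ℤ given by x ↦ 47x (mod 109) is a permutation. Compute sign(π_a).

-1

Orbit of 86 under x↦47x: [86, 9, 96, 43, 59, 48, 76]… (length divides ord_109(47)).
Cycle lengths of π_47 on ℤ/109ℤ: [108, 1]; 2 cycles in total.
109 − 2 = 107 transpositions; sign(π) = (−1)^107 = -1.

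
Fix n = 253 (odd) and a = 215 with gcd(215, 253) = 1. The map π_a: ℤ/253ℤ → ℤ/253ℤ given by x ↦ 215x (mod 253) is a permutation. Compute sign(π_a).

-1

Trace 94: π^k(94) = [94, 223, 128, 196, 142, 170, 118] for k=0..6.
π_215 has 6 disjoint cycles with lengths [110, 110, 11, 11, 10, 1] on {0,…,252}.
253 − 6 = 247 transpositions; sign(π) = (−1)^247 = -1.
Via Zolotarev, sign(π_{215}) = (215|253) = -1.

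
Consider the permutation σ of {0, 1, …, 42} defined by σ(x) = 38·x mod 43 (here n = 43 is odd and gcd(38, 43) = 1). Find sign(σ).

+1

Trace 6: π^k(6) = [6, 13, 21, 24, 9, 41, 10] for k=0..6.
Cycle lengths of π_38 on ℤ/43ℤ: [21, 21, 1]; 3 cycles in total.
n − c = 43 − 3 = 40; sign = (−1)^40 = +1.
(38|43)_J = +1 (Zolotarev's lemma cross-check).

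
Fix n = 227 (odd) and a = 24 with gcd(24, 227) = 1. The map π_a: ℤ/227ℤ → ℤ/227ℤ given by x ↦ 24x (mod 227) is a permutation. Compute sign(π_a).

Orbit of 186 under x↦24x: [186, 151, 219, 35, 159, 184, 103]… (length divides ord_227(24)).
Cycle type of π: 226 + 1; total 2 cycles.
With 2 cycles on 227 points, sign = (−1)^{227−2} = -1.

-1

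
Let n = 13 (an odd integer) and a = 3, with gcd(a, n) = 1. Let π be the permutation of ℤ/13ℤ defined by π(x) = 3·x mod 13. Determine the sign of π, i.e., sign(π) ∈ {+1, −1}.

+1

Orbit of 1 under x↦3x: [1, 3, 9]… (length divides ord_13(3)).
π_3 has 5 disjoint cycles with lengths [3, 3, 3, 3, 1] on {0,…,12}.
Σ(ℓ_i−1) = 13−5 = 8; sign = (−1)^8 = +1.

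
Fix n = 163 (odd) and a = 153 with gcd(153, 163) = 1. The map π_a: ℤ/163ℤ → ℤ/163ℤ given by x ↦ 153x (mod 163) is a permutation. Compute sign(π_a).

-1

Orbit of 52 under x↦153x: [52, 132, 147, 160, 30, 26, 66]… (length divides ord_163(153)).
Cycle lengths of π_153 on ℤ/163ℤ: [162, 1]; 2 cycles in total.
163 − 2 = 161 transpositions; sign(π) = (−1)^161 = -1.
Zolotarev: (153|163) = -1, matching the cycle-count sign.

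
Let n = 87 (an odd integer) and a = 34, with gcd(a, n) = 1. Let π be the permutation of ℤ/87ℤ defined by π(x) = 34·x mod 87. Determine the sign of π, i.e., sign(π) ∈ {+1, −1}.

Orbit of 34 under x↦34x: [34, 25, 67, 16, 22, 52, 28]… (length divides ord_87(34)).
Cycle lengths of π_34 on ℤ/87ℤ: [14, 14, 14, 14, 14, 14, 1, 1, 1]; 9 cycles in total.
sign(π) = (−1)^{n − #cycles} = (−1)^{87−9} = (−1)^78 = +1.
Via Zolotarev, sign(π_{34}) = (34|87) = +1.

+1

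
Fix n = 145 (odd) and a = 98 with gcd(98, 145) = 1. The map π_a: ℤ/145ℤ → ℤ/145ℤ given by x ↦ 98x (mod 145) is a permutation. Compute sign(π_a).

Orbit of 36 under x↦98x: [36, 48, 64, 37, 1, 98, 34]… (length divides ord_145(98)).
The orbit structure of x ↦ 98x mod 145: 7 orbits of sizes [28, 28, 28, 28, 28, 4, 1].
With 7 cycles on 145 points, sign = (−1)^{145−7} = +1.
Check: (98/145) = +1 by Zolotarev.

+1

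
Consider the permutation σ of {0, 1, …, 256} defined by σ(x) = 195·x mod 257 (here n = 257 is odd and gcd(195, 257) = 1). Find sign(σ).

Orbit of 46 under x↦195x: [46, 232, 8, 18, 169, 59, 197]… (length divides ord_257(195)).
π_195 has 3 disjoint cycles with lengths [128, 128, 1] on {0,…,256}.
257 − 3 = 254 transpositions; sign(π) = (−1)^254 = +1.
(195|257)_J = +1 (Zolotarev's lemma cross-check).

+1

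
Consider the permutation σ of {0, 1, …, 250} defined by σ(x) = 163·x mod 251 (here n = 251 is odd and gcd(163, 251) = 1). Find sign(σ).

Start at x=131: 131 → 18 → 173 → 87 → 125 → 44 → 144 → … (one orbit).
Cycle type of π: 250 + 1; total 2 cycles.
Σ(ℓ_i−1) = 251−2 = 249; sign = (−1)^249 = -1.
Via Zolotarev, sign(π_{163}) = (163|251) = -1.

-1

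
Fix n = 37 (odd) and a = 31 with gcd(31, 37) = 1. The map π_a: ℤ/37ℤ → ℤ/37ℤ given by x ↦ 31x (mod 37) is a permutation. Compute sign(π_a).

-1

Start at x=1: 1 → 31 → 36 → 6 → 1 (one orbit).
π_31 has 10 disjoint cycles with lengths [4, 4, 4, 4, 4, 4, 4, 4, 4, 1] on {0,…,36}.
Σ(ℓ_i−1) = 37−10 = 27; sign = (−1)^27 = -1.
Check: (31/37) = -1 by Zolotarev.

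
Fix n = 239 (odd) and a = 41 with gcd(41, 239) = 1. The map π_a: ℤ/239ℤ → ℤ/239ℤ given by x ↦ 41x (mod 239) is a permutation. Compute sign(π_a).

-1

Start at x=112: 112 → 51 → 179 → 169 → 237 → 157 → 223 → … (one orbit).
The orbit structure of x ↦ 41x mod 239: 2 orbits of sizes [238, 1].
239 − 2 = 237 transpositions; sign(π) = (−1)^237 = -1.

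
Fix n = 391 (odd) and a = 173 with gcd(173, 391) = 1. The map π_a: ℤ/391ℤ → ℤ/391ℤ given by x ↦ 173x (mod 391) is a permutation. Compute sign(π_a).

-1

Start at x=254: 254 → 150 → 144 → 279 → 174 → 386 → 308 → … (one orbit).
Cycle lengths of π_173 on ℤ/391ℤ: [176, 176, 16, 11, 11, 1]; 6 cycles in total.
Σ(ℓ_i−1) = 391−6 = 385; sign = (−1)^385 = -1.
Zolotarev: (173|391) = -1, matching the cycle-count sign.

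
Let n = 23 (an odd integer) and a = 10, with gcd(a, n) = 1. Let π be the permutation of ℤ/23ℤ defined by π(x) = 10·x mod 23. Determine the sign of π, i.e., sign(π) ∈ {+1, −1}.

Trace 7: π^k(7) = [7, 1, 10, 8, 11, 18, 19] for k=0..6.
2 cycles of lengths [22, 1].
23 − 2 = 21 transpositions; sign(π) = (−1)^21 = -1.
Check: (10/23) = -1 by Zolotarev.

-1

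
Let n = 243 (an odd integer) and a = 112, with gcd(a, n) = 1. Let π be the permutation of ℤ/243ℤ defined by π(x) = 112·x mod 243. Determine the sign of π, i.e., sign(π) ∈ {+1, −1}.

Trace 22: π^k(22) = [22, 34, 163, 31, 70, 64, 121] for k=0..6.
11 cycles of lengths [81, 81, 27, 27, 9, 9, 3, 3, 1, 1, 1].
Σ(ℓ_i−1) = 243−11 = 232; sign = (−1)^232 = +1.
Check: (112/243) = +1 by Zolotarev.

+1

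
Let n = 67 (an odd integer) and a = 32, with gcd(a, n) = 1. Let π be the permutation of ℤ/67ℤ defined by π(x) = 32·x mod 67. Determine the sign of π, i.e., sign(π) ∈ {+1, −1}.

-1

Start at x=32: 32 → 19 → 5 → 26 → 28 → 25 → 63 → … (one orbit).
2 cycles of lengths [66, 1].
2 cycles on 67: each ℓ→(−1)^(ℓ−1), product (−1)^65 = -1.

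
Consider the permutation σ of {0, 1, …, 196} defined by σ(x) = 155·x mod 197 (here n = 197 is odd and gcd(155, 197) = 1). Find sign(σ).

+1

Trace 100: π^k(100) = [100, 134, 85, 173, 23, 19, 187] for k=0..6.
Decompose π into cycles: lengths [98, 98, 1] (3 cycles, including the fixed point 0).
n − c = 197 − 3 = 194; sign = (−1)^194 = +1.
(155|197)_J = +1 (Zolotarev's lemma cross-check).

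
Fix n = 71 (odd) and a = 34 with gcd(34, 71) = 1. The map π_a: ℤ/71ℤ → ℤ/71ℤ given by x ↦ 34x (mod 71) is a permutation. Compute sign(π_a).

Orbit of 48 under x↦34x: [48, 70, 37, 51, 30, 26, 32]… (length divides ord_71(34)).
6 cycles of lengths [14, 14, 14, 14, 14, 1].
Σ(ℓ_i−1) = 71−6 = 65; sign = (−1)^65 = -1.
Check: (34/71) = -1 by Zolotarev.

-1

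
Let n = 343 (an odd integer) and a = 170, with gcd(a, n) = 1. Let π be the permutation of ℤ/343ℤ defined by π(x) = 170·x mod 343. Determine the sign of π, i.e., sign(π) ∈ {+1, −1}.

+1

Trace 261: π^k(261) = [261, 123, 330, 191, 228, 1, 170] for k=0..6.
Cycle type of π: 147×2 + 21×2 + 3×2 + 1; total 7 cycles.
n − c = 343 − 7 = 336; sign = (−1)^336 = +1.
Check: (170/343) = +1 by Zolotarev.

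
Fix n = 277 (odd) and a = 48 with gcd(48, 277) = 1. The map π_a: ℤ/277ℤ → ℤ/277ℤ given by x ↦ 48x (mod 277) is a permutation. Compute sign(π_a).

+1

Start at x=19: 19 → 81 → 10 → 203 → 49 → 136 → 157 → … (one orbit).
5 cycles of lengths [69, 69, 69, 69, 1].
Σ(ℓ_i−1) = 277−5 = 272; sign = (−1)^272 = +1.
The Jacobi symbol (48|277) = +1 (Zolotarev) agrees.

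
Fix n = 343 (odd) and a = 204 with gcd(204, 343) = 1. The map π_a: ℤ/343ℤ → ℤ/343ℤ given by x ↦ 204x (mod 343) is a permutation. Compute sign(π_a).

Trace 36: π^k(36) = [36, 141, 295, 155, 64, 22, 29] for k=0..6.
π_204 has 19 disjoint cycles with lengths [49, 49, 49, 49, 49, 49, 7, 7, 7, 7, 7, 7, 1, 1, 1, 1, 1, 1, 1] on {0,…,342}.
With 19 cycles on 343 points, sign = (−1)^{343−19} = +1.
Zolotarev: (204|343) = +1, matching the cycle-count sign.

+1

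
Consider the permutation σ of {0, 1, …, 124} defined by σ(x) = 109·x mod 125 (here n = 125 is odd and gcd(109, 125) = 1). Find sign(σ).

+1

Trace 109: π^k(109) = [109, 6, 29, 36, 49, 91, 44] for k=0..6.
π_109 has 7 disjoint cycles with lengths [50, 50, 10, 10, 2, 2, 1] on {0,…,124}.
n − c = 125 − 7 = 118; sign = (−1)^118 = +1.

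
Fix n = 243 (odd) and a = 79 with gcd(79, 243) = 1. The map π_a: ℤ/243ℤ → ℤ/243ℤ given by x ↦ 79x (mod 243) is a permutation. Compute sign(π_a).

+1

Orbit of 142 under x↦79x: [142, 40, 1, 79, 166, 235, 97]… (length divides ord_243(79)).
π_79 has 11 disjoint cycles with lengths [81, 81, 27, 27, 9, 9, 3, 3, 1, 1, 1] on {0,…,242}.
Σ(ℓ_i−1) = 243−11 = 232; sign = (−1)^232 = +1.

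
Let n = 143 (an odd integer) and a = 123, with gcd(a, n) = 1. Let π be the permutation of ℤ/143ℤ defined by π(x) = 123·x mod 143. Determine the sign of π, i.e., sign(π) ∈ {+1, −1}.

Orbit of 3 under x↦123x: [3, 83, 56, 24, 92, 19, 49]… (length divides ord_143(123)).
Decompose π into cycles: lengths [60, 60, 12, 10, 1] (5 cycles, including the fixed point 0).
With 5 cycles on 143 points, sign = (−1)^{143−5} = +1.
The Jacobi symbol (123|143) = +1 (Zolotarev) agrees.

+1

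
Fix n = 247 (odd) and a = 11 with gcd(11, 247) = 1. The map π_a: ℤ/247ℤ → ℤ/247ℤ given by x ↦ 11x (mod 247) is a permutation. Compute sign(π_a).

-1

Orbit of 11 under x↦11x: [11, 121, 96, 68, 7, 77, 106]… (length divides ord_247(11)).
The orbit structure of x ↦ 11x mod 247: 26 orbits of sizes [12, 12, 12, 12, 12, 12, 12, 12, 12, 12, 12, 12, 12, 12, 12, 12, 12, 12, 12, 3, 3, 3, 3, 3, 3, 1].
247 − 26 = 221 transpositions; sign(π) = (−1)^221 = -1.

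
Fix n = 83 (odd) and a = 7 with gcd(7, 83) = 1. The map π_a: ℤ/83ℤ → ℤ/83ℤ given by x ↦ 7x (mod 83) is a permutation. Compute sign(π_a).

+1

Start at x=9: 9 → 63 → 26 → 16 → 29 → 37 → 10 → … (one orbit).
Cycle type of π: 41×2 + 1; total 3 cycles.
Σ(ℓ_i−1) = 83−3 = 80; sign = (−1)^80 = +1.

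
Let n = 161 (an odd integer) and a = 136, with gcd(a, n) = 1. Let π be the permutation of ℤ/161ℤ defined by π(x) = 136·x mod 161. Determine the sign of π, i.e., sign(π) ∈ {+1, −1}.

Orbit of 71 under x↦136x: [71, 157, 100, 76, 32, 5, 36]… (length divides ord_161(136)).
π_136 has 5 disjoint cycles with lengths [66, 66, 22, 6, 1] on {0,…,160}.
5 cycles on 161: each ℓ→(−1)^(ℓ−1), product (−1)^156 = +1.

+1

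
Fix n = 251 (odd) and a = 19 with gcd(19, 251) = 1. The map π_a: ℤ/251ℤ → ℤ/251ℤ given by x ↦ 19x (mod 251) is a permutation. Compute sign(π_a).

Start at x=34: 34 → 144 → 226 → 27 → 11 → 209 → 206 → … (one orbit).
Cycle type of π: 250 + 1; total 2 cycles.
sign(π) = (−1)^{n − #cycles} = (−1)^{251−2} = (−1)^249 = -1.
Via Zolotarev, sign(π_{19}) = (19|251) = -1.

-1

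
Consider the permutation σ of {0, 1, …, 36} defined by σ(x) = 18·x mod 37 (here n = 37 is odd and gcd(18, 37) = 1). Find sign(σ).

-1

Orbit of 1 under x↦18x: [1, 18, 28, 23, 7, 15, 11]… (length divides ord_37(18)).
The orbit structure of x ↦ 18x mod 37: 2 orbits of sizes [36, 1].
Σ(ℓ_i−1) = 37−2 = 35; sign = (−1)^35 = -1.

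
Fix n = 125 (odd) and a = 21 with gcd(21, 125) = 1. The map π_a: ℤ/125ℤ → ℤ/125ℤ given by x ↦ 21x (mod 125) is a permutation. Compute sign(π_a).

Orbit of 96 under x↦21x: [96, 16, 86, 56, 51, 71, 116]… (length divides ord_125(21)).
Decompose π into cycles: lengths [25, 25, 25, 25, 5, 5, 5, 5, 1, 1, 1, 1, 1] (13 cycles, including the fixed point 0).
13 cycles on 125: each ℓ→(−1)^(ℓ−1), product (−1)^112 = +1.

+1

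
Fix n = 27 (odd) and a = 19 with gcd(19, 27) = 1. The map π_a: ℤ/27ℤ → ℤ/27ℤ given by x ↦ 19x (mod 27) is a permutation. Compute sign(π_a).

Start at x=10: 10 → 1 → 19 → 10 (one orbit).
π_19 has 15 disjoint cycles with lengths [3, 3, 3, 3, 3, 3, 1, 1, 1, 1, 1, 1, 1, 1, 1] on {0,…,26}.
27 − 15 = 12 transpositions; sign(π) = (−1)^12 = +1.
(19|27)_J = +1 (Zolotarev's lemma cross-check).

+1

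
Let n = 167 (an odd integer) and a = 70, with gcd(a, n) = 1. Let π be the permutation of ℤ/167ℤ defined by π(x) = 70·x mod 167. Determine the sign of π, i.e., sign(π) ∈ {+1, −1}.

-1

Orbit of 158 under x↦70x: [158, 38, 155, 162, 151, 49, 90]… (length divides ord_167(70)).
Cycle lengths of π_70 on ℤ/167ℤ: [166, 1]; 2 cycles in total.
167 − 2 = 165 transpositions; sign(π) = (−1)^165 = -1.
Zolotarev: (70|167) = -1, matching the cycle-count sign.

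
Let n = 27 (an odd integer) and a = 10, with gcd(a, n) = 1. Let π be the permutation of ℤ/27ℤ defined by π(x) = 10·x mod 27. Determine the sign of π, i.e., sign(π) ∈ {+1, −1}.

+1

Orbit of 1 under x↦10x: [1, 10, 19]… (length divides ord_27(10)).
15 cycles of lengths [3, 3, 3, 3, 3, 3, 1, 1, 1, 1, 1, 1, 1, 1, 1].
With 15 cycles on 27 points, sign = (−1)^{27−15} = +1.
The Jacobi symbol (10|27) = +1 (Zolotarev) agrees.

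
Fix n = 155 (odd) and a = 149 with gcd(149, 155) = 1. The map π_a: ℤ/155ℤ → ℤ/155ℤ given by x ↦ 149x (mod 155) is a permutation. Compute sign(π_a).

+1

Orbit of 36 under x↦149x: [36, 94, 56, 129, 1, 149]… (length divides ord_155(149)).
π_149 has 33 disjoint cycles with lengths [6, 6, 6, 6, 6, 6, 6, 6, 6, 6, 6, 6, 6, 6, 6, 6, 6, 6, 6, 6, 3, 3, 3, 3, 3, 3, 3, 3, 3, 3, 2, 2, 1] on {0,…,154}.
Σ(ℓ_i−1) = 155−33 = 122; sign = (−1)^122 = +1.
The Jacobi symbol (149|155) = +1 (Zolotarev) agrees.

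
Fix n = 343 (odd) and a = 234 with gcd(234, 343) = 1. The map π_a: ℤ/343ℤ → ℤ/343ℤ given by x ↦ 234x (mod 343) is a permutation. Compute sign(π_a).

Orbit of 87 under x↦234x: [87, 121, 188, 88, 12, 64, 227]… (length divides ord_343(234)).
Decompose π into cycles: lengths [294, 42, 6, 1] (4 cycles, including the fixed point 0).
sign(π) = (−1)^{n − #cycles} = (−1)^{343−4} = (−1)^339 = -1.
Check: (234/343) = -1 by Zolotarev.

-1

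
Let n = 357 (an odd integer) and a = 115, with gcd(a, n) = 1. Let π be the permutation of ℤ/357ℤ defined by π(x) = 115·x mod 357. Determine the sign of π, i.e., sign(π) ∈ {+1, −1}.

Trace 13: π^k(13) = [13, 67, 208, 1, 115, 16, 55] for k=0..6.
The orbit structure of x ↦ 115x mod 357: 42 orbits of sizes [12, 12, 12, 12, 12, 12, 12, 12, 12, 12, 12, 12, 12, 12, 12, 12, 12, 12, 12, 12, 12, 12, 12, 12, 6, 6, 6, 4, 4, 4, 4, 4, 4, 4, 4, 4, 4, 4, 4, 1, 1, 1].
n − c = 357 − 42 = 315; sign = (−1)^315 = -1.
(115|357)_J = -1 (Zolotarev's lemma cross-check).

-1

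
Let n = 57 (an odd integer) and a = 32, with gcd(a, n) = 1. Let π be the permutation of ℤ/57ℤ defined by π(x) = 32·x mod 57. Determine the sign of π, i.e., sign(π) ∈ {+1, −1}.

+1

Start at x=2: 2 → 7 → 53 → 43 → 8 → 28 → 41 → … (one orbit).
Cycle lengths of π_32 on ℤ/57ℤ: [18, 18, 18, 2, 1]; 5 cycles in total.
Σ(ℓ_i−1) = 57−5 = 52; sign = (−1)^52 = +1.
The Jacobi symbol (32|57) = +1 (Zolotarev) agrees.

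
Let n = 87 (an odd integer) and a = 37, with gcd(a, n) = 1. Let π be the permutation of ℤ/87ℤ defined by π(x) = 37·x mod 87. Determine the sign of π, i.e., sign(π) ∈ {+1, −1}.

-1

Orbit of 55 under x↦37x: [55, 34, 40, 1, 37, 64, 19]… (length divides ord_87(37)).
Cycle lengths of π_37 on ℤ/87ℤ: [28, 28, 28, 1, 1, 1]; 6 cycles in total.
Σ(ℓ_i−1) = 87−6 = 81; sign = (−1)^81 = -1.
Zolotarev: (37|87) = -1, matching the cycle-count sign.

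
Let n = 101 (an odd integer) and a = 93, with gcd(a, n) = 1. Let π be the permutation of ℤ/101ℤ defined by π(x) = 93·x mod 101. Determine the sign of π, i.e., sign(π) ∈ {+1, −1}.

-1

Orbit of 54 under x↦93x: [54, 73, 22, 26, 95, 48, 20]… (length divides ord_101(93)).
The orbit structure of x ↦ 93x mod 101: 2 orbits of sizes [100, 1].
2 cycles on 101: each ℓ→(−1)^(ℓ−1), product (−1)^99 = -1.
The Jacobi symbol (93|101) = -1 (Zolotarev) agrees.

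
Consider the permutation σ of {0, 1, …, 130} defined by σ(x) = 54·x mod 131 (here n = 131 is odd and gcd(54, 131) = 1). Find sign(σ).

-1

Trace 16: π^k(16) = [16, 78, 20, 32, 25, 40, 64] for k=0..6.
π_54 has 2 disjoint cycles with lengths [130, 1] on {0,…,130}.
2 cycles on 131: each ℓ→(−1)^(ℓ−1), product (−1)^129 = -1.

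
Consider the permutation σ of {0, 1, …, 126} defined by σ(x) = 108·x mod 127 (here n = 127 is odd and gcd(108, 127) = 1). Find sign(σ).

Orbit of 108 under x↦108x: [108, 107, 126, 19, 20, 1]… (length divides ord_127(108)).
Decompose π into cycles: lengths [6, 6, 6, 6, 6, 6, 6, 6, 6, 6, 6, 6, 6, 6, 6, 6, 6, 6, 6, 6, 6, 1] (22 cycles, including the fixed point 0).
22 cycles on 127: each ℓ→(−1)^(ℓ−1), product (−1)^105 = -1.
Via Zolotarev, sign(π_{108}) = (108|127) = -1.

-1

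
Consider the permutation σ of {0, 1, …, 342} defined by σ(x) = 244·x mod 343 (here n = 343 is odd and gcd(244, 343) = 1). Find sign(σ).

-1

Start at x=99: 99 → 146 → 295 → 293 → 148 → 97 → 1 → … (one orbit).
π_244 has 46 disjoint cycles with lengths [14, 14, 14, 14, 14, 14, 14, 14, 14, 14, 14, 14, 14, 14, 14, 14, 14, 14, 14, 14, 14, 2, 2, 2, 2, 2, 2, 2, 2, 2, 2, 2, 2, 2, 2, 2, 2, 2, 2, 2, 2, 2, 2, 2, 2, 1] on {0,…,342}.
46 cycles on 343: each ℓ→(−1)^(ℓ−1), product (−1)^297 = -1.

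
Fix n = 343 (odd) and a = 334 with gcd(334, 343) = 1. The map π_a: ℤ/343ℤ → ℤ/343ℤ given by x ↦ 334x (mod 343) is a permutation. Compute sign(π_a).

Start at x=299: 299 → 53 → 209 → 177 → 122 → 274 → 278 → … (one orbit).
π_334 has 4 disjoint cycles with lengths [294, 42, 6, 1] on {0,…,342}.
sign(π) = (−1)^{n − #cycles} = (−1)^{343−4} = (−1)^339 = -1.

-1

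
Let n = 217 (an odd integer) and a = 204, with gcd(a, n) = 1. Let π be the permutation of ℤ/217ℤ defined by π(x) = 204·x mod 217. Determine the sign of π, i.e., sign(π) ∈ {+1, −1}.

Trace 36: π^k(36) = [36, 183, 8, 113, 50, 1, 204] for k=0..6.
The orbit structure of x ↦ 204x mod 217: 21 orbits of sizes [15, 15, 15, 15, 15, 15, 15, 15, 15, 15, 15, 15, 15, 15, 1, 1, 1, 1, 1, 1, 1].
Σ(ℓ_i−1) = 217−21 = 196; sign = (−1)^196 = +1.
The Jacobi symbol (204|217) = +1 (Zolotarev) agrees.

+1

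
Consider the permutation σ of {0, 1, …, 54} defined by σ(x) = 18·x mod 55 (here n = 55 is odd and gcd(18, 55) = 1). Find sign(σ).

+1

Orbit of 49 under x↦18x: [49, 2, 36, 43, 4, 17, 31]… (length divides ord_55(18)).
Cycle lengths of π_18 on ℤ/55ℤ: [20, 20, 10, 4, 1]; 5 cycles in total.
n − c = 55 − 5 = 50; sign = (−1)^50 = +1.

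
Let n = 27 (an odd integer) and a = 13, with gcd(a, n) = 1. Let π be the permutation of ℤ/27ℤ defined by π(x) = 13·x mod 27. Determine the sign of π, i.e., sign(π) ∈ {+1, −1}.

+1

Trace 22: π^k(22) = [22, 16, 19, 4, 25, 1, 13] for k=0..6.
Cycle type of π: 9×2 + 3×2 + 1×3; total 7 cycles.
With 7 cycles on 27 points, sign = (−1)^{27−7} = +1.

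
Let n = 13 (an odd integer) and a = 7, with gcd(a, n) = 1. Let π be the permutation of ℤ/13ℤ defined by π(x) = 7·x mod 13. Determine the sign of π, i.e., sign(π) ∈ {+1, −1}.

-1

Trace 10: π^k(10) = [10, 5, 9, 11, 12, 6, 3] for k=0..6.
π_7 has 2 disjoint cycles with lengths [12, 1] on {0,…,12}.
With 2 cycles on 13 points, sign = (−1)^{13−2} = -1.
Check: (7/13) = -1 by Zolotarev.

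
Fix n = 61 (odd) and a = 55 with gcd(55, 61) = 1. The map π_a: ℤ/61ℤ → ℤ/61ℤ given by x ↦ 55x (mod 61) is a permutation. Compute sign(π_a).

-1

Orbit of 6 under x↦55x: [6, 25, 33, 46, 29, 9, 7]… (length divides ord_61(55)).
Decompose π into cycles: lengths [60, 1] (2 cycles, including the fixed point 0).
61 − 2 = 59 transpositions; sign(π) = (−1)^59 = -1.
The Jacobi symbol (55|61) = -1 (Zolotarev) agrees.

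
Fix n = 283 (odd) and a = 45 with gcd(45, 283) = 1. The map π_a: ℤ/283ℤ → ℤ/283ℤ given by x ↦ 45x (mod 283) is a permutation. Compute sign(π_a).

-1

Orbit of 44 under x↦45x: [44, 282, 238, 239, 1, 45]… (length divides ord_283(45)).
Decompose π into cycles: lengths [6, 6, 6, 6, 6, 6, 6, 6, 6, 6, 6, 6, 6, 6, 6, 6, 6, 6, 6, 6, 6, 6, 6, 6, 6, 6, 6, 6, 6, 6, 6, 6, 6, 6, 6, 6, 6, 6, 6, 6, 6, 6, 6, 6, 6, 6, 6, 1] (48 cycles, including the fixed point 0).
283 − 48 = 235 transpositions; sign(π) = (−1)^235 = -1.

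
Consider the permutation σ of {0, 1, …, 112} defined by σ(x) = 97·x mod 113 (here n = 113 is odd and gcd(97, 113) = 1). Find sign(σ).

Orbit of 16 under x↦97x: [16, 83, 28, 4, 49, 7, 1]… (length divides ord_113(97)).
π_97 has 9 disjoint cycles with lengths [14, 14, 14, 14, 14, 14, 14, 14, 1] on {0,…,112}.
9 cycles on 113: each ℓ→(−1)^(ℓ−1), product (−1)^104 = +1.

+1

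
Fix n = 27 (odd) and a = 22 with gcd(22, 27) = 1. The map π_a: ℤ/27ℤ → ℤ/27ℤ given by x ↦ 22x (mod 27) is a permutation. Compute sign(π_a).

Trace 16: π^k(16) = [16, 1, 22, 25, 10, 4, 7] for k=0..6.
Cycle lengths of π_22 on ℤ/27ℤ: [9, 9, 3, 3, 1, 1, 1]; 7 cycles in total.
Σ(ℓ_i−1) = 27−7 = 20; sign = (−1)^20 = +1.
Zolotarev: (22|27) = +1, matching the cycle-count sign.

+1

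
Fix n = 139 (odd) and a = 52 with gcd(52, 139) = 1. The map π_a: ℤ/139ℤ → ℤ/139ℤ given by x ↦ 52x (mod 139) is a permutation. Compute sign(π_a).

Trace 106: π^k(106) = [106, 91, 6, 34, 100, 57, 45] for k=0..6.
Cycle lengths of π_52 on ℤ/139ℤ: [23, 23, 23, 23, 23, 23, 1]; 7 cycles in total.
With 7 cycles on 139 points, sign = (−1)^{139−7} = +1.
(52|139)_J = +1 (Zolotarev's lemma cross-check).

+1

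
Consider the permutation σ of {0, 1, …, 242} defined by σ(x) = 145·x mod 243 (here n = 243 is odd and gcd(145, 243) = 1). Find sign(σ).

+1

Start at x=37: 37 → 19 → 82 → 226 → 208 → 28 → 172 → … (one orbit).
27 cycles of lengths [27, 27, 27, 27, 27, 27, 9, 9, 9, 9, 9, 9, 3, 3, 3, 3, 3, 3, 1, 1, 1, 1, 1, 1, 1, 1, 1].
Σ(ℓ_i−1) = 243−27 = 216; sign = (−1)^216 = +1.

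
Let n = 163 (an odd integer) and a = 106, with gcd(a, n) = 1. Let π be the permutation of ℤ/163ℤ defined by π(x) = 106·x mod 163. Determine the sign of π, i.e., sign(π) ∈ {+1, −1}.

-1

Trace 11: π^k(11) = [11, 25, 42, 51, 27, 91, 29] for k=0..6.
Cycle type of π: 162 + 1; total 2 cycles.
2 cycles on 163: each ℓ→(−1)^(ℓ−1), product (−1)^161 = -1.
The Jacobi symbol (106|163) = -1 (Zolotarev) agrees.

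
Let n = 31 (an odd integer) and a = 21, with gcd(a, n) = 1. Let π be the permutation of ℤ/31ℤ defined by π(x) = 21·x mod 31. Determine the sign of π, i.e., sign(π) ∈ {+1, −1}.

Start at x=24: 24 → 8 → 13 → 25 → 29 → 20 → 17 → … (one orbit).
Cycle lengths of π_21 on ℤ/31ℤ: [30, 1]; 2 cycles in total.
Σ(ℓ_i−1) = 31−2 = 29; sign = (−1)^29 = -1.

-1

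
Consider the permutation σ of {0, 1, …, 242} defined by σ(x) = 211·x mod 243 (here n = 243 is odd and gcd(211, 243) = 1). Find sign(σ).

+1

Start at x=232: 232 → 109 → 157 → 79 → 145 → 220 → 7 → … (one orbit).
11 cycles of lengths [81, 81, 27, 27, 9, 9, 3, 3, 1, 1, 1].
n − c = 243 − 11 = 232; sign = (−1)^232 = +1.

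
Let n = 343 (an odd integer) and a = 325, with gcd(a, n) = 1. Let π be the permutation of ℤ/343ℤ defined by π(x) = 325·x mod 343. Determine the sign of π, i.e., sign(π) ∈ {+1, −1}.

-1

Orbit of 19 under x↦325x: [19, 1, 325, 324, 342, 18]… (length divides ord_343(325)).
Decompose π into cycles: lengths [6, 6, 6, 6, 6, 6, 6, 6, 6, 6, 6, 6, 6, 6, 6, 6, 6, 6, 6, 6, 6, 6, 6, 6, 6, 6, 6, 6, 6, 6, 6, 6, 6, 6, 6, 6, 6, 6, 6, 6, 6, 6, 6, 6, 6, 6, 6, 6, 6, 6, 6, 6, 6, 6, 6, 6, 6, 1] (58 cycles, including the fixed point 0).
With 58 cycles on 343 points, sign = (−1)^{343−58} = -1.
Check: (325/343) = -1 by Zolotarev.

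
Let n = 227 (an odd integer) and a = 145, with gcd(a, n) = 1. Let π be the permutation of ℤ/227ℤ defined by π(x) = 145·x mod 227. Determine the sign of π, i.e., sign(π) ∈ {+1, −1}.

-1

Trace 21: π^k(21) = [21, 94, 10, 88, 48, 150, 185] for k=0..6.
2 cycles of lengths [226, 1].
sign(π) = (−1)^{n − #cycles} = (−1)^{227−2} = (−1)^225 = -1.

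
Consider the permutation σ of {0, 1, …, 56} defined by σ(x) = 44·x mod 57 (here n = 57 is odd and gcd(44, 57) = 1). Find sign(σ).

Trace 55: π^k(55) = [55, 26, 4, 5, 49, 47, 16] for k=0..6.
Decompose π into cycles: lengths [18, 18, 9, 9, 2, 1] (6 cycles, including the fixed point 0).
n − c = 57 − 6 = 51; sign = (−1)^51 = -1.
Check: (44/57) = -1 by Zolotarev.

-1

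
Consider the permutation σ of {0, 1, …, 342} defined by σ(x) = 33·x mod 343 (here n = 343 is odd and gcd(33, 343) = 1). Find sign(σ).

-1

Start at x=284: 284 → 111 → 233 → 143 → 260 → 5 → 165 → … (one orbit).
Cycle type of π: 294 + 42 + 6 + 1; total 4 cycles.
Σ(ℓ_i−1) = 343−4 = 339; sign = (−1)^339 = -1.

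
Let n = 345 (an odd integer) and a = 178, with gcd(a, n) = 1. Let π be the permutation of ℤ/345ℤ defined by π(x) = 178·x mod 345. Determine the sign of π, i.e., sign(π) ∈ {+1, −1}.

Trace 247: π^k(247) = [247, 151, 313, 169, 67, 196, 43] for k=0..6.
Decompose π into cycles: lengths [44, 44, 44, 44, 44, 44, 22, 22, 22, 4, 4, 4, 1, 1, 1] (15 cycles, including the fixed point 0).
345 − 15 = 330 transpositions; sign(π) = (−1)^330 = +1.

+1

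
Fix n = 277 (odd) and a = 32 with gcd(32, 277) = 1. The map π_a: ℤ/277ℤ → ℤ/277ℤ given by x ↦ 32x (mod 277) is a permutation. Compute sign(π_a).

Start at x=211: 211 → 104 → 4 → 128 → 218 → 51 → 247 → … (one orbit).
Cycle type of π: 92×3 + 1; total 4 cycles.
With 4 cycles on 277 points, sign = (−1)^{277−4} = -1.
(32|277)_J = -1 (Zolotarev's lemma cross-check).

-1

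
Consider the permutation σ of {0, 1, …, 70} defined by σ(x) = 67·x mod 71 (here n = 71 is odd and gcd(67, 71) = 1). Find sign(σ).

-1

Orbit of 19 under x↦67x: [19, 66, 20, 62, 36, 69, 8]… (length divides ord_71(67)).
2 cycles of lengths [70, 1].
n − c = 71 − 2 = 69; sign = (−1)^69 = -1.
Via Zolotarev, sign(π_{67}) = (67|71) = -1.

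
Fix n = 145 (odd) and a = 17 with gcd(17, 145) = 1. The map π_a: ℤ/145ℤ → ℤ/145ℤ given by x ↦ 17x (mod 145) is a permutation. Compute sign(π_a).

Start at x=144: 144 → 128 → 1 → 17 → 144 (one orbit).
Cycle type of π: 4×36 + 1; total 37 cycles.
With 37 cycles on 145 points, sign = (−1)^{145−37} = +1.
Via Zolotarev, sign(π_{17}) = (17|145) = +1.

+1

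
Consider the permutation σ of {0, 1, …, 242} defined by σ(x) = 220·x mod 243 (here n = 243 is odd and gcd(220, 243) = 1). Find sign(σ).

+1

Orbit of 88 under x↦220x: [88, 163, 139, 205, 145, 67, 160]… (length divides ord_243(220)).
Decompose π into cycles: lengths [81, 81, 27, 27, 9, 9, 3, 3, 1, 1, 1] (11 cycles, including the fixed point 0).
sign(π) = (−1)^{n − #cycles} = (−1)^{243−11} = (−1)^232 = +1.
Via Zolotarev, sign(π_{220}) = (220|243) = +1.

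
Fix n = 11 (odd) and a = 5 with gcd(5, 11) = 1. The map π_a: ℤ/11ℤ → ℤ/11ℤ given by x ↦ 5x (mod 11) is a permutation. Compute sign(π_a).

Start at x=3: 3 → 4 → 9 → 1 → 5 → 3 (one orbit).
The orbit structure of x ↦ 5x mod 11: 3 orbits of sizes [5, 5, 1].
Σ(ℓ_i−1) = 11−3 = 8; sign = (−1)^8 = +1.

+1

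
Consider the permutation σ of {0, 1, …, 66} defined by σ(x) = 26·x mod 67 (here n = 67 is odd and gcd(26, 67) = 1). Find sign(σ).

+1

Trace 17: π^k(17) = [17, 40, 35, 39, 9, 33, 54] for k=0..6.
The orbit structure of x ↦ 26x mod 67: 3 orbits of sizes [33, 33, 1].
Σ(ℓ_i−1) = 67−3 = 64; sign = (−1)^64 = +1.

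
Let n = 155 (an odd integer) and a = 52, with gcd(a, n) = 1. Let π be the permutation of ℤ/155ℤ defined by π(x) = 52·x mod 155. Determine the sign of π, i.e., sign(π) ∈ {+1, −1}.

+1

Start at x=53: 53 → 121 → 92 → 134 → 148 → 101 → 137 → … (one orbit).
Decompose π into cycles: lengths [60, 60, 30, 4, 1] (5 cycles, including the fixed point 0).
With 5 cycles on 155 points, sign = (−1)^{155−5} = +1.
(52|155)_J = +1 (Zolotarev's lemma cross-check).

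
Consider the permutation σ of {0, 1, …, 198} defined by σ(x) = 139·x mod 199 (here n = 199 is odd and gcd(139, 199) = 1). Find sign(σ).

+1

Start at x=103: 103 → 188 → 63 → 1 → 139 → 18 → 114 → … (one orbit).
Decompose π into cycles: lengths [11, 11, 11, 11, 11, 11, 11, 11, 11, 11, 11, 11, 11, 11, 11, 11, 11, 11, 1] (19 cycles, including the fixed point 0).
n − c = 199 − 19 = 180; sign = (−1)^180 = +1.
Via Zolotarev, sign(π_{139}) = (139|199) = +1.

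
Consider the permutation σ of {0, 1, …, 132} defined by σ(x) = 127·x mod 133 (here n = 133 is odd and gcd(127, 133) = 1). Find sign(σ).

Orbit of 8 under x↦127x: [8, 85, 22, 1, 127, 36, 50]… (length divides ord_133(127)).
Cycle lengths of π_127 on ℤ/133ℤ: [18, 18, 18, 18, 18, 18, 18, 1, 1, 1, 1, 1, 1, 1]; 14 cycles in total.
Σ(ℓ_i−1) = 133−14 = 119; sign = (−1)^119 = -1.

-1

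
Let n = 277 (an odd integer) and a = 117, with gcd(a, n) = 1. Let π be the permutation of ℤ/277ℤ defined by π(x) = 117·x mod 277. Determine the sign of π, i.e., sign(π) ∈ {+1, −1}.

+1

Start at x=161: 161 → 1 → 117 → 116 → 276 → 160 → 161 (one orbit).
Cycle lengths of π_117 on ℤ/277ℤ: [6, 6, 6, 6, 6, 6, 6, 6, 6, 6, 6, 6, 6, 6, 6, 6, 6, 6, 6, 6, 6, 6, 6, 6, 6, 6, 6, 6, 6, 6, 6, 6, 6, 6, 6, 6, 6, 6, 6, 6, 6, 6, 6, 6, 6, 6, 1]; 47 cycles in total.
With 47 cycles on 277 points, sign = (−1)^{277−47} = +1.
The Jacobi symbol (117|277) = +1 (Zolotarev) agrees.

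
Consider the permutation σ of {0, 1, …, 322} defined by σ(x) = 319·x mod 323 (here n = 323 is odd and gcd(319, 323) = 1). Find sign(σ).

Start at x=319: 319 → 16 → 259 → 256 → 268 → 220 → 89 → … (one orbit).
14 cycles of lengths [36, 36, 36, 36, 36, 36, 36, 36, 18, 4, 4, 4, 4, 1].
Σ(ℓ_i−1) = 323−14 = 309; sign = (−1)^309 = -1.

-1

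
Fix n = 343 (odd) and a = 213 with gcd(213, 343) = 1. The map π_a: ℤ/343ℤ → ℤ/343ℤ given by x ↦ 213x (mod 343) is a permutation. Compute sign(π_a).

-1

Orbit of 249 under x↦213x: [249, 215, 176, 101, 247, 132, 333]… (length divides ord_343(213)).
4 cycles of lengths [294, 42, 6, 1].
4 cycles on 343: each ℓ→(−1)^(ℓ−1), product (−1)^339 = -1.
Zolotarev: (213|343) = -1, matching the cycle-count sign.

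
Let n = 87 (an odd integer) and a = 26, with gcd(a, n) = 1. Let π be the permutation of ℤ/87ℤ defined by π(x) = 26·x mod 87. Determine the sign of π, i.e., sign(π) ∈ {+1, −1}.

Trace 50: π^k(50) = [50, 82, 44, 13, 77, 1, 26] for k=0..6.
Cycle lengths of π_26 on ℤ/87ℤ: [28, 28, 28, 2, 1]; 5 cycles in total.
87 − 5 = 82 transpositions; sign(π) = (−1)^82 = +1.
Via Zolotarev, sign(π_{26}) = (26|87) = +1.

+1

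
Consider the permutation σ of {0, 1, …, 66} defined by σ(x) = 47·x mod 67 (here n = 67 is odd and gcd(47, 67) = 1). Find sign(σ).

+1

Orbit of 17 under x↦47x: [17, 62, 33, 10, 1, 47, 65]… (length divides ord_67(47)).
Cycle lengths of π_47 on ℤ/67ℤ: [33, 33, 1]; 3 cycles in total.
3 cycles on 67: each ℓ→(−1)^(ℓ−1), product (−1)^64 = +1.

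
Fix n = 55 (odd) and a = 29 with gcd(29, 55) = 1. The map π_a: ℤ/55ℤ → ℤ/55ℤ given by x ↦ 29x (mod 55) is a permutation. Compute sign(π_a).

-1

Orbit of 31 under x↦29x: [31, 19, 1, 29, 16, 24, 36]… (length divides ord_55(29)).
Decompose π into cycles: lengths [10, 10, 10, 10, 10, 2, 2, 1] (8 cycles, including the fixed point 0).
8 cycles on 55: each ℓ→(−1)^(ℓ−1), product (−1)^47 = -1.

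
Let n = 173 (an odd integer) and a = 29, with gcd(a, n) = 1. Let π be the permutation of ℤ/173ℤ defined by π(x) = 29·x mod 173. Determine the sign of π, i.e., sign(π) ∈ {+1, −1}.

+1

Orbit of 83 under x↦29x: [83, 158, 84, 14, 60, 10, 117]… (length divides ord_173(29)).
The orbit structure of x ↦ 29x mod 173: 5 orbits of sizes [43, 43, 43, 43, 1].
Σ(ℓ_i−1) = 173−5 = 168; sign = (−1)^168 = +1.
Via Zolotarev, sign(π_{29}) = (29|173) = +1.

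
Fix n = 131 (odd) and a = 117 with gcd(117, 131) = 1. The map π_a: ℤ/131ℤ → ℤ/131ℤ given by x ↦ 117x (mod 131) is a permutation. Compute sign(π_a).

Start at x=58: 58 → 105 → 102 → 13 → 80 → 59 → 91 → … (one orbit).
The orbit structure of x ↦ 117x mod 131: 3 orbits of sizes [65, 65, 1].
3 cycles on 131: each ℓ→(−1)^(ℓ−1), product (−1)^128 = +1.

+1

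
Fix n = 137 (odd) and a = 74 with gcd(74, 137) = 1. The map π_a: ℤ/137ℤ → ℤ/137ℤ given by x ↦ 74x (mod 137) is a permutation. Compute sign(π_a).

+1

Start at x=38: 38 → 72 → 122 → 123 → 60 → 56 → 34 → … (one orbit).
Cycle lengths of π_74 on ℤ/137ℤ: [17, 17, 17, 17, 17, 17, 17, 17, 1]; 9 cycles in total.
n − c = 137 − 9 = 128; sign = (−1)^128 = +1.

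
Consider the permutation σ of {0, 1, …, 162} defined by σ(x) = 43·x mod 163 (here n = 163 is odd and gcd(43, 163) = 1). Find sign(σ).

+1

Orbit of 91 under x↦43x: [91, 1, 43, 56, 126, 39, 47]… (length divides ord_163(43)).
Decompose π into cycles: lengths [81, 81, 1] (3 cycles, including the fixed point 0).
n − c = 163 − 3 = 160; sign = (−1)^160 = +1.
Via Zolotarev, sign(π_{43}) = (43|163) = +1.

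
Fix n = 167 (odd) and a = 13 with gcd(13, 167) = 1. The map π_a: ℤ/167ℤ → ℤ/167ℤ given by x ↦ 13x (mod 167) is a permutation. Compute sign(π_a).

Start at x=26: 26 → 4 → 52 → 8 → 104 → 16 → 41 → … (one orbit).
2 cycles of lengths [166, 1].
With 2 cycles on 167 points, sign = (−1)^{167−2} = -1.
Via Zolotarev, sign(π_{13}) = (13|167) = -1.

-1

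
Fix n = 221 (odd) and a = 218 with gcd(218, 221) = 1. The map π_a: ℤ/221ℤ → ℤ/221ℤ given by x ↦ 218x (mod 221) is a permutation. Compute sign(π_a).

-1

Trace 196: π^k(196) = [196, 75, 217, 12, 185, 108, 118] for k=0..6.
8 cycles of lengths [48, 48, 48, 48, 16, 6, 6, 1].
8 cycles on 221: each ℓ→(−1)^(ℓ−1), product (−1)^213 = -1.
The Jacobi symbol (218|221) = -1 (Zolotarev) agrees.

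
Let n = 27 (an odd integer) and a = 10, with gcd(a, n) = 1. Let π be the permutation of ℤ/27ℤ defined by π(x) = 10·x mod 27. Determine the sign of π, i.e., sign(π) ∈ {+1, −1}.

Trace 10: π^k(10) = [10, 19, 1] for k=0..2.
The orbit structure of x ↦ 10x mod 27: 15 orbits of sizes [3, 3, 3, 3, 3, 3, 1, 1, 1, 1, 1, 1, 1, 1, 1].
Σ(ℓ_i−1) = 27−15 = 12; sign = (−1)^12 = +1.
(10|27)_J = +1 (Zolotarev's lemma cross-check).

+1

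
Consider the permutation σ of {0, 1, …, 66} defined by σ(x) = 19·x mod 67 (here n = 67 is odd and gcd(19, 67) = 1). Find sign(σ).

+1

Orbit of 29 under x↦19x: [29, 15, 17, 55, 40, 23, 35]… (length divides ord_67(19)).
Cycle type of π: 33×2 + 1; total 3 cycles.
Σ(ℓ_i−1) = 67−3 = 64; sign = (−1)^64 = +1.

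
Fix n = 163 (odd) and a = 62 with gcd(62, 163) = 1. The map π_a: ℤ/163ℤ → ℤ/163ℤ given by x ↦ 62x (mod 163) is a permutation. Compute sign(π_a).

+1

Orbit of 84 under x↦62x: [84, 155, 156, 55, 150, 9, 69]… (length divides ord_163(62)).
The orbit structure of x ↦ 62x mod 163: 3 orbits of sizes [81, 81, 1].
163 − 3 = 160 transpositions; sign(π) = (−1)^160 = +1.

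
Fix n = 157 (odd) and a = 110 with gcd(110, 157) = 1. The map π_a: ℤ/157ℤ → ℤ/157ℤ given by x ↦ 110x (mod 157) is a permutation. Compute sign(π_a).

+1

Start at x=153: 153 → 31 → 113 → 27 → 144 → 140 → 14 → … (one orbit).
The orbit structure of x ↦ 110x mod 157: 3 orbits of sizes [78, 78, 1].
With 3 cycles on 157 points, sign = (−1)^{157−3} = +1.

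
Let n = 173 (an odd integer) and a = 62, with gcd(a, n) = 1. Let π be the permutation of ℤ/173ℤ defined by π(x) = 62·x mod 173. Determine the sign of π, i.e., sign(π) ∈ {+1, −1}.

-1

Start at x=118: 118 → 50 → 159 → 170 → 160 → 59 → 25 → … (one orbit).
Decompose π into cycles: lengths [172, 1] (2 cycles, including the fixed point 0).
Σ(ℓ_i−1) = 173−2 = 171; sign = (−1)^171 = -1.
Via Zolotarev, sign(π_{62}) = (62|173) = -1.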